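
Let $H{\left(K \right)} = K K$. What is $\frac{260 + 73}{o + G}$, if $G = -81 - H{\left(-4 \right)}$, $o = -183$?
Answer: $- \frac{333}{280} \approx -1.1893$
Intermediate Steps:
$H{\left(K \right)} = K^{2}$
$G = -97$ ($G = -81 - \left(-4\right)^{2} = -81 - 16 = -97$)
$\frac{260 + 73}{o + G} = \frac{260 + 73}{-183 - 97} = \frac{333}{-280} = 333 \left(- \frac{1}{280}\right) = - \frac{333}{280}$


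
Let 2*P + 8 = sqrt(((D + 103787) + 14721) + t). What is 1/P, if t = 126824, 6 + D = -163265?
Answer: 16/81997 + 2*sqrt(82061)/81997 ≈ 0.0071823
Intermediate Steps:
D = -163271 (D = -6 - 163265 = -163271)
P = -4 + sqrt(82061)/2 (P = -4 + sqrt(((-163271 + 103787) + 14721) + 126824)/2 = -4 + sqrt((-59484 + 14721) + 126824)/2 = -4 + sqrt(-44763 + 126824)/2 = -4 + sqrt(82061)/2 ≈ 139.23)
1/P = 1/(-4 + sqrt(82061)/2)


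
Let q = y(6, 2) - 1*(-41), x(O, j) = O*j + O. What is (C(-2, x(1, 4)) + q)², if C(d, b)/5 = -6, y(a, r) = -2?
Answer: 81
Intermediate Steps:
x(O, j) = O + O*j
C(d, b) = -30 (C(d, b) = 5*(-6) = -30)
q = 39 (q = -2 - 1*(-41) = -2 + 41 = 39)
(C(-2, x(1, 4)) + q)² = (-30 + 39)² = 9² = 81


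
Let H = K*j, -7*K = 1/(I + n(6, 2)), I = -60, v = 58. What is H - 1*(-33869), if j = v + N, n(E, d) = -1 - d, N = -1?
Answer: 4978762/147 ≈ 33869.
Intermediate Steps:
j = 57 (j = 58 - 1 = 57)
K = 1/441 (K = -1/(7*(-60 + (-1 - 1*2))) = -1/(7*(-60 + (-1 - 2))) = -1/(7*(-60 - 3)) = -⅐/(-63) = -⅐*(-1/63) = 1/441 ≈ 0.0022676)
H = 19/147 (H = (1/441)*57 = 19/147 ≈ 0.12925)
H - 1*(-33869) = 19/147 - 1*(-33869) = 19/147 + 33869 = 4978762/147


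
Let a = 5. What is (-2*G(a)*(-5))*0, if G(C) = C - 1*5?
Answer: 0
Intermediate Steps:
G(C) = -5 + C (G(C) = C - 5 = -5 + C)
(-2*G(a)*(-5))*0 = (-2*(-5 + 5)*(-5))*0 = (-2*0*(-5))*0 = (0*(-5))*0 = 0*0 = 0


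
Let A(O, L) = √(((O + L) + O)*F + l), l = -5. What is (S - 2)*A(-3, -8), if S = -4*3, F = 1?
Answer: -14*I*√19 ≈ -61.025*I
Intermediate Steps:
S = -12
A(O, L) = √(-5 + L + 2*O) (A(O, L) = √(((O + L) + O)*1 - 5) = √(((L + O) + O)*1 - 5) = √((L + 2*O)*1 - 5) = √((L + 2*O) - 5) = √(-5 + L + 2*O))
(S - 2)*A(-3, -8) = (-12 - 2)*√(-5 - 8 + 2*(-3)) = -14*√(-5 - 8 - 6) = -14*I*√19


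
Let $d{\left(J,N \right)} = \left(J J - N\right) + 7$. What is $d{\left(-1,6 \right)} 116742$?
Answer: $233484$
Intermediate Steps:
$d{\left(J,N \right)} = 7 + J^{2} - N$ ($d{\left(J,N \right)} = \left(J^{2} - N\right) + 7 = 7 + J^{2} - N$)
$d{\left(-1,6 \right)} 116742 = \left(7 + \left(-1\right)^{2} - 6\right) 116742 = \left(7 + 1 - 6\right) 116742 = 2 \cdot 116742 = 233484$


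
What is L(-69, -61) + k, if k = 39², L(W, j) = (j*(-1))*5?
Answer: 1826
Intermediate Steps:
L(W, j) = -5*j (L(W, j) = -j*5 = -5*j)
k = 1521
L(-69, -61) + k = -5*(-61) + 1521 = 305 + 1521 = 1826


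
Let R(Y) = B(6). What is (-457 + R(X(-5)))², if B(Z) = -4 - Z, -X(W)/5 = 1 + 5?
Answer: 218089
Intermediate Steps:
X(W) = -30 (X(W) = -5*(1 + 5) = -5*6 = -30)
R(Y) = -10 (R(Y) = -4 - 1*6 = -4 - 6 = -10)
(-457 + R(X(-5)))² = (-457 - 10)² = (-467)² = 218089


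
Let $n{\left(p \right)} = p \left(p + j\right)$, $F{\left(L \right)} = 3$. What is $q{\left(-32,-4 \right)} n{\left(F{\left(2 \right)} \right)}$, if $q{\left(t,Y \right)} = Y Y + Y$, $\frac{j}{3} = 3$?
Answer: $432$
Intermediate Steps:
$j = 9$ ($j = 3 \cdot 3 = 9$)
$q{\left(t,Y \right)} = Y + Y^{2}$ ($q{\left(t,Y \right)} = Y^{2} + Y = Y + Y^{2}$)
$n{\left(p \right)} = p \left(9 + p\right)$ ($n{\left(p \right)} = p \left(p + 9\right) = p \left(9 + p\right)$)
$q{\left(-32,-4 \right)} n{\left(F{\left(2 \right)} \right)} = - 4 \left(1 - 4\right) 3 \left(9 + 3\right) = \left(-4\right) \left(-3\right) 3 \cdot 12 = 12 \cdot 36 = 432$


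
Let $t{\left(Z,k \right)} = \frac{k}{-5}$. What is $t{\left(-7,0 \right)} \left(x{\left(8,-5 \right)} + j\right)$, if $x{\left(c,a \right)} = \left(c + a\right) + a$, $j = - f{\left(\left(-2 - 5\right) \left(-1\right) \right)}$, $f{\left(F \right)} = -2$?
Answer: $0$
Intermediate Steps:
$j = 2$ ($j = \left(-1\right) \left(-2\right) = 2$)
$t{\left(Z,k \right)} = - \frac{k}{5}$ ($t{\left(Z,k \right)} = k \left(- \frac{1}{5}\right) = - \frac{k}{5}$)
$x{\left(c,a \right)} = c + 2 a$ ($x{\left(c,a \right)} = \left(a + c\right) + a = c + 2 a$)
$t{\left(-7,0 \right)} \left(x{\left(8,-5 \right)} + j\right) = \left(- \frac{1}{5}\right) 0 \left(\left(8 + 2 \left(-5\right)\right) + 2\right) = 0 \left(\left(8 - 10\right) + 2\right) = 0 \left(-2 + 2\right) = 0 \cdot 0 = 0$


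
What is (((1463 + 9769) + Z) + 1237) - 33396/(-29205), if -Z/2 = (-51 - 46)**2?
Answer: -5617853/885 ≈ -6347.9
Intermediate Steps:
Z = -18818 (Z = -2*(-51 - 46)**2 = -2*(-97)**2 = -2*9409 = -18818)
(((1463 + 9769) + Z) + 1237) - 33396/(-29205) = (((1463 + 9769) - 18818) + 1237) - 33396/(-29205) = ((11232 - 18818) + 1237) - 33396*(-1/29205) = (-7586 + 1237) + 1012/885 = -6349 + 1012/885 = -5617853/885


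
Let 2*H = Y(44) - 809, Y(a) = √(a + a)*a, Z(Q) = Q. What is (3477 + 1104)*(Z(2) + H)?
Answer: -3687705/2 + 201564*√22 ≈ -8.9843e+5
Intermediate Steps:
Y(a) = √2*a^(3/2) (Y(a) = √(2*a)*a = (√2*√a)*a = √2*a^(3/2))
H = -809/2 + 44*√22 (H = (√2*44^(3/2) - 809)/2 = (√2*(88*√11) - 809)/2 = (88*√22 - 809)/2 = (-809 + 88*√22)/2 = -809/2 + 44*√22 ≈ -198.12)
(3477 + 1104)*(Z(2) + H) = (3477 + 1104)*(2 + (-809/2 + 44*√22)) = 4581*(-805/2 + 44*√22) = -3687705/2 + 201564*√22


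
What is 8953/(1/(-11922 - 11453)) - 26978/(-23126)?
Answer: -2419862710636/11563 ≈ -2.0928e+8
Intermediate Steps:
8953/(1/(-11922 - 11453)) - 26978/(-23126) = 8953/(1/(-23375)) - 26978*(-1/23126) = 8953/(-1/23375) + 13489/11563 = 8953*(-23375) + 13489/11563 = -209276375 + 13489/11563 = -2419862710636/11563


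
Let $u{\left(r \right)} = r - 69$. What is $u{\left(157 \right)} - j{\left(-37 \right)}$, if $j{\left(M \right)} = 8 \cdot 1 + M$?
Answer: $117$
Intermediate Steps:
$u{\left(r \right)} = -69 + r$
$j{\left(M \right)} = 8 + M$
$u{\left(157 \right)} - j{\left(-37 \right)} = \left(-69 + 157\right) - \left(8 - 37\right) = 88 - -29 = 88 + 29 = 117$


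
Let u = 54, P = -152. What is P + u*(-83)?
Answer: -4634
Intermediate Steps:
P + u*(-83) = -152 + 54*(-83) = -152 - 4482 = -4634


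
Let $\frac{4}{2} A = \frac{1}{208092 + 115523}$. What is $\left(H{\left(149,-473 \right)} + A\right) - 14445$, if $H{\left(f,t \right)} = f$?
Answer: $- \frac{9252800079}{647230} \approx -14296.0$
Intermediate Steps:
$A = \frac{1}{647230}$ ($A = \frac{1}{2 \left(208092 + 115523\right)} = \frac{1}{2 \cdot 323615} = \frac{1}{2} \cdot \frac{1}{323615} = \frac{1}{647230} \approx 1.545 \cdot 10^{-6}$)
$\left(H{\left(149,-473 \right)} + A\right) - 14445 = \left(149 + \frac{1}{647230}\right) - 14445 = \frac{96437271}{647230} - 14445 = - \frac{9252800079}{647230}$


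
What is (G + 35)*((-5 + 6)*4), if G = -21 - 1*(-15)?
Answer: 116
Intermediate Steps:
G = -6 (G = -21 + 15 = -6)
(G + 35)*((-5 + 6)*4) = (-6 + 35)*((-5 + 6)*4) = 29*(1*4) = 29*4 = 116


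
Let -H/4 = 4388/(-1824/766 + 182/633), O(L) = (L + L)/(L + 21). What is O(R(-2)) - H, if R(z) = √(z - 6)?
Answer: 4*(-1063568537*√2 + 11170134486*I)/(253795*(-21*I + 2*√2)) ≈ -8383.3 + 0.26457*I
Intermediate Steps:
R(z) = √(-6 + z)
O(L) = 2*L/(21 + L) (O(L) = (2*L)/(21 + L) = 2*L/(21 + L))
H = 2127644664/253795 (H = -17552/(-1824/766 + 182/633) = -17552/(-1824*1/766 + 182*(1/633)) = -17552/(-912/383 + 182/633) = -17552/(-507590/242439) = -17552*(-242439)/507590 = -4*(-531911166/253795) = 2127644664/253795 ≈ 8383.3)
O(R(-2)) - H = 2*√(-6 - 2)/(21 + √(-6 - 2)) - 1*2127644664/253795 = 2*√(-8)/(21 + √(-8)) - 2127644664/253795 = 2*(2*I*√2)/(21 + 2*I*√2) - 2127644664/253795 = 4*I*√2/(21 + 2*I*√2) - 2127644664/253795 = -2127644664/253795 + 4*I*√2/(21 + 2*I*√2)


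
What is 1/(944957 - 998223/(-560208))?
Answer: 186736/176457823093 ≈ 1.0582e-6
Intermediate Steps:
1/(944957 - 998223/(-560208)) = 1/(944957 - 998223*(-1/560208)) = 1/(944957 + 332741/186736) = 1/(176457823093/186736) = 186736/176457823093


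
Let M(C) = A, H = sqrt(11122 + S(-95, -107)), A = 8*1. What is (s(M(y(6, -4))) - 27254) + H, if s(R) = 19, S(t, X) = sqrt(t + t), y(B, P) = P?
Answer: -27235 + sqrt(11122 + I*sqrt(190)) ≈ -27130.0 + 0.065351*I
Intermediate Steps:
S(t, X) = sqrt(2)*sqrt(t) (S(t, X) = sqrt(2*t) = sqrt(2)*sqrt(t))
A = 8
H = sqrt(11122 + I*sqrt(190)) (H = sqrt(11122 + sqrt(2)*sqrt(-95)) = sqrt(11122 + sqrt(2)*(I*sqrt(95))) = sqrt(11122 + I*sqrt(190)) ≈ 105.46 + 0.0654*I)
M(C) = 8
(s(M(y(6, -4))) - 27254) + H = (19 - 27254) + sqrt(11122 + I*sqrt(190)) = -27235 + sqrt(11122 + I*sqrt(190))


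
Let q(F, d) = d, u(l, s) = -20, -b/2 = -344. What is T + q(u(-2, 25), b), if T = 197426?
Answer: 198114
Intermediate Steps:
b = 688 (b = -2*(-344) = 688)
T + q(u(-2, 25), b) = 197426 + 688 = 198114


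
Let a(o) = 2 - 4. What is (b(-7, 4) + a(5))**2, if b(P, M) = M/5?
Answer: 36/25 ≈ 1.4400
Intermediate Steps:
a(o) = -2
b(P, M) = M/5 (b(P, M) = M*(1/5) = M/5)
(b(-7, 4) + a(5))**2 = ((1/5)*4 - 2)**2 = (4/5 - 2)**2 = (-6/5)**2 = 36/25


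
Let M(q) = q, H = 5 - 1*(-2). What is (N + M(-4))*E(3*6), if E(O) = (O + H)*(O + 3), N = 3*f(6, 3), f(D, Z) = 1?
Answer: -525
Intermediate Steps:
H = 7 (H = 5 + 2 = 7)
N = 3 (N = 3*1 = 3)
E(O) = (3 + O)*(7 + O) (E(O) = (O + 7)*(O + 3) = (7 + O)*(3 + O) = (3 + O)*(7 + O))
(N + M(-4))*E(3*6) = (3 - 4)*(21 + (3*6)² + 10*(3*6)) = -(21 + 18² + 10*18) = -(21 + 324 + 180) = -1*525 = -525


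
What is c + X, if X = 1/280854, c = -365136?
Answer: -102549906143/280854 ≈ -3.6514e+5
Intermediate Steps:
X = 1/280854 ≈ 3.5606e-6
c + X = -365136 + 1/280854 = -102549906143/280854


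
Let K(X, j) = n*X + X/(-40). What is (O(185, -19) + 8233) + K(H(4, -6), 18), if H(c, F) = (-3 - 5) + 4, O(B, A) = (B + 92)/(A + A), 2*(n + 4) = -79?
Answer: 797982/95 ≈ 8399.8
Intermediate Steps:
n = -87/2 (n = -4 + (1/2)*(-79) = -4 - 79/2 = -87/2 ≈ -43.500)
O(B, A) = (92 + B)/(2*A) (O(B, A) = (92 + B)/((2*A)) = (92 + B)*(1/(2*A)) = (92 + B)/(2*A))
H(c, F) = -4 (H(c, F) = -8 + 4 = -4)
K(X, j) = -1741*X/40 (K(X, j) = -87*X/2 + X/(-40) = -87*X/2 + X*(-1/40) = -87*X/2 - X/40 = -1741*X/40)
(O(185, -19) + 8233) + K(H(4, -6), 18) = ((1/2)*(92 + 185)/(-19) + 8233) - 1741/40*(-4) = ((1/2)*(-1/19)*277 + 8233) + 1741/10 = (-277/38 + 8233) + 1741/10 = 312577/38 + 1741/10 = 797982/95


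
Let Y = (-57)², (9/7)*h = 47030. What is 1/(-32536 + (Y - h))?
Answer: -9/592793 ≈ -1.5182e-5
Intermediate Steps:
h = 329210/9 (h = (7/9)*47030 = 329210/9 ≈ 36579.)
Y = 3249
1/(-32536 + (Y - h)) = 1/(-32536 + (3249 - 1*329210/9)) = 1/(-32536 + (3249 - 329210/9)) = 1/(-32536 - 299969/9) = 1/(-592793/9) = -9/592793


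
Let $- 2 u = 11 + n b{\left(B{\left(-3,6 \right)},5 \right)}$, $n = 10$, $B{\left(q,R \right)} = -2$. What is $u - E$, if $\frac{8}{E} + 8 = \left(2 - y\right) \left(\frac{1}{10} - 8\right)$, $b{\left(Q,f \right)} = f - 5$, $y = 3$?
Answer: $\frac{149}{2} \approx 74.5$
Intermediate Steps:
$b{\left(Q,f \right)} = -5 + f$ ($b{\left(Q,f \right)} = f - 5 = -5 + f$)
$u = - \frac{11}{2}$ ($u = - \frac{11 + 10 \left(-5 + 5\right)}{2} = - \frac{11 + 10 \cdot 0}{2} = - \frac{11 + 0}{2} = \left(- \frac{1}{2}\right) 11 = - \frac{11}{2} \approx -5.5$)
$E = -80$ ($E = \frac{8}{-8 + \left(2 - 3\right) \left(\frac{1}{10} - 8\right)} = \frac{8}{-8 - - \frac{79}{10}} = \frac{8}{-8 + \frac{79}{10}} = \frac{8}{- \frac{1}{10}} = 8 \left(-10\right) = -80$)
$u - E = - \frac{11}{2} - -80 = - \frac{11}{2} + 80 = \frac{149}{2}$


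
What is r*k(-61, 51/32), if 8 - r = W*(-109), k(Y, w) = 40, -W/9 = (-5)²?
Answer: -980680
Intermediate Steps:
W = -225 (W = -9*(-5)² = -9*25 = -225)
r = -24517 (r = 8 - (-225)*(-109) = 8 - 1*24525 = 8 - 24525 = -24517)
r*k(-61, 51/32) = -24517*40 = -980680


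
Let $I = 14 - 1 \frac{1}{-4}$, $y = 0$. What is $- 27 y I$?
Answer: $0$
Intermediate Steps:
$I = \frac{57}{4}$ ($I = 14 - 1 \left(- \frac{1}{4}\right) = 14 - - \frac{1}{4} = 14 + \frac{1}{4} = \frac{57}{4} \approx 14.25$)
$- 27 y I = \left(-27\right) 0 \cdot \frac{57}{4} = 0 \cdot \frac{57}{4} = 0$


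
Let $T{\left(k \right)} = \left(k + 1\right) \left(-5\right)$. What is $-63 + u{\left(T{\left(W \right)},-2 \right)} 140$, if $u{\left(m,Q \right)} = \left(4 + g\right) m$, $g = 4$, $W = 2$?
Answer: $-16863$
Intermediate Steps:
$T{\left(k \right)} = -5 - 5 k$ ($T{\left(k \right)} = \left(1 + k\right) \left(-5\right) = -5 - 5 k$)
$u{\left(m,Q \right)} = 8 m$ ($u{\left(m,Q \right)} = \left(4 + 4\right) m = 8 m$)
$-63 + u{\left(T{\left(W \right)},-2 \right)} 140 = -63 + 8 \left(-5 - 10\right) 140 = -63 + 8 \left(-15\right) 140 = -63 - 16800 = -16863$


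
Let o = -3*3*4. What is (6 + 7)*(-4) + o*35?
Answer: -1312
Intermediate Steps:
o = -36 (o = -9*4 = -36)
(6 + 7)*(-4) + o*35 = (6 + 7)*(-4) - 36*35 = 13*(-4) - 1260 = -52 - 1260 = -1312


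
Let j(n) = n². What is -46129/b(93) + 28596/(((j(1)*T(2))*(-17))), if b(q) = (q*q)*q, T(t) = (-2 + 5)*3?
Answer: -2556494501/13674069 ≈ -186.96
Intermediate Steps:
T(t) = 9 (T(t) = 3*3 = 9)
b(q) = q³ (b(q) = q²*q = q³)
-46129/b(93) + 28596/(((j(1)*T(2))*(-17))) = -46129/(93³) + 28596/(((1²*9)*(-17))) = -46129/804357 + 28596/(((1*9)*(-17))) = -46129*1/804357 + 28596/((9*(-17))) = -46129/804357 + 28596/(-153) = -46129/804357 + 28596*(-1/153) = -46129/804357 - 9532/51 = -2556494501/13674069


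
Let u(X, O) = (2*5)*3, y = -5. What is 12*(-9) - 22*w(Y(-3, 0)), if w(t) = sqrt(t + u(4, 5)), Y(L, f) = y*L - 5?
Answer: -108 - 44*sqrt(10) ≈ -247.14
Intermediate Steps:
u(X, O) = 30 (u(X, O) = 10*3 = 30)
Y(L, f) = -5 - 5*L (Y(L, f) = -5*L - 5 = -5 - 5*L)
w(t) = sqrt(30 + t) (w(t) = sqrt(t + 30) = sqrt(30 + t))
12*(-9) - 22*w(Y(-3, 0)) = 12*(-9) - 22*sqrt(30 + (-5 - 5*(-3))) = -108 - 22*sqrt(30 + (-5 + 15)) = -108 - 22*sqrt(30 + 10) = -108 - 44*sqrt(10)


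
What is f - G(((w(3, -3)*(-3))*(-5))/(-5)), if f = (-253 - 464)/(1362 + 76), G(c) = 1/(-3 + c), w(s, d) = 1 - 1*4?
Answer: -1435/2157 ≈ -0.66528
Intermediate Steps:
w(s, d) = -3 (w(s, d) = 1 - 4 = -3)
f = -717/1438 ≈ -0.49861
f - G(((w(3, -3)*(-3))*(-5))/(-5)) = -717/1438 - 1/(-3 + (-3*(-3)*(-5))/(-5)) = -717/1438 - 1/(-3 + (9*(-5))*(-⅕)) = -717/1438 - 1/(-3 - 45*(-⅕)) = -717/1438 - 1/(-3 + 9) = -717/1438 - 1/6 = -717/1438 - 1*⅙ = -717/1438 - ⅙ = -1435/2157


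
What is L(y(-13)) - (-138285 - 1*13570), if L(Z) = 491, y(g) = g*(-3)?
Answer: 152346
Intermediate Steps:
y(g) = -3*g
L(y(-13)) - (-138285 - 1*13570) = 491 - (-138285 - 1*13570) = 491 - (-138285 - 13570) = 491 - 1*(-151855) = 491 + 151855 = 152346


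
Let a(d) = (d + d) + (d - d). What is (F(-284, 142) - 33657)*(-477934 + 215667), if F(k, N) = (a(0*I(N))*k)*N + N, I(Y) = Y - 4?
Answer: 8789878505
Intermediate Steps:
I(Y) = -4 + Y
a(d) = 2*d (a(d) = 2*d + 0 = 2*d)
F(k, N) = N (F(k, N) = ((2*(0*(-4 + N)))*k)*N + N = ((2*0)*k)*N + N = (0*k)*N + N = 0*N + N = 0 + N = N)
(F(-284, 142) - 33657)*(-477934 + 215667) = (142 - 33657)*(-477934 + 215667) = -33515*(-262267) = 8789878505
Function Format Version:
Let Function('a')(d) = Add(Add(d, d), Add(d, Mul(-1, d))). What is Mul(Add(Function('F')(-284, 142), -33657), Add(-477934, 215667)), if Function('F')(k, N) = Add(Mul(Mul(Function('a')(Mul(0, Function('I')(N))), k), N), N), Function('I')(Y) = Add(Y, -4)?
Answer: 8789878505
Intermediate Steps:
Function('I')(Y) = Add(-4, Y)
Function('a')(d) = Mul(2, d) (Function('a')(d) = Add(Mul(2, d), 0) = Mul(2, d))
Function('F')(k, N) = N (Function('F')(k, N) = Add(Mul(Mul(Mul(2, Mul(0, Add(-4, N))), k), N), N) = Add(Mul(Mul(Mul(2, 0), k), N), N) = Add(Mul(Mul(0, k), N), N) = Add(Mul(0, N), N) = Add(0, N) = N)
Mul(Add(Function('F')(-284, 142), -33657), Add(-477934, 215667)) = Mul(Add(142, -33657), Add(-477934, 215667)) = Mul(-33515, -262267) = 8789878505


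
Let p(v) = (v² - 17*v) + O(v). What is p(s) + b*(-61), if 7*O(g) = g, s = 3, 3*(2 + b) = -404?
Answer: 174197/21 ≈ 8295.1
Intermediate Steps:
b = -410/3 (b = -2 + (⅓)*(-404) = -2 - 404/3 = -410/3 ≈ -136.67)
O(g) = g/7
p(v) = v² - 118*v/7 (p(v) = (v² - 17*v) + v/7 = v² - 118*v/7)
p(s) + b*(-61) = (⅐)*3*(-118 + 7*3) - 410/3*(-61) = (⅐)*3*(-118 + 21) + 25010/3 = (⅐)*3*(-97) + 25010/3 = -291/7 + 25010/3 = 174197/21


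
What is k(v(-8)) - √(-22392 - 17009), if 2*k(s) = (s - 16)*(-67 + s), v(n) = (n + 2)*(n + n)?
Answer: 1160 - 31*I*√41 ≈ 1160.0 - 198.5*I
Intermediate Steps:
v(n) = 2*n*(2 + n) (v(n) = (2 + n)*(2*n) = 2*n*(2 + n))
k(s) = (-67 + s)*(-16 + s)/2 (k(s) = ((s - 16)*(-67 + s))/2 = ((-16 + s)*(-67 + s))/2 = ((-67 + s)*(-16 + s))/2 = (-67 + s)*(-16 + s)/2)
k(v(-8)) - √(-22392 - 17009) = (536 + (2*(-8)*(2 - 8))²/2 - 83*(-8)*(2 - 8)) - √(-22392 - 17009) = (536 + (2*(-8)*(-6))²/2 - 83*(-8)*(-6)) - √(-39401) = (536 + (½)*96² - 83/2*96) - 31*I*√41 = (536 + (½)*9216 - 3984) - 31*I*√41 = (536 + 4608 - 3984) - 31*I*√41 = 1160 - 31*I*√41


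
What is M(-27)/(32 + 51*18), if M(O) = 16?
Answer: 8/475 ≈ 0.016842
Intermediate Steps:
M(-27)/(32 + 51*18) = 16/(32 + 51*18) = 16/(32 + 918) = 16/950 = 16*(1/950) = 8/475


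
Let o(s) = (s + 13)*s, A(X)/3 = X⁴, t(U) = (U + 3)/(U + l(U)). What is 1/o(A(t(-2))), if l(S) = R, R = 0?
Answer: 256/633 ≈ 0.40442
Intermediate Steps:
l(S) = 0
t(U) = (3 + U)/U (t(U) = (U + 3)/(U + 0) = (3 + U)/U)
A(X) = 3*X⁴
o(s) = s*(13 + s) (o(s) = (13 + s)*s = s*(13 + s))
1/o(A(t(-2))) = 1/((3*((3 - 2)/(-2))⁴)*(13 + 3*((3 - 2)/(-2))⁴)) = 1/((3*(-½*1)⁴)*(13 + 3*(-½*1)⁴)) = 1/((3*(-½)⁴)*(13 + 3*(-½)⁴)) = 1/((3*(1/16))*(13 + 3*(1/16))) = 1/(3*(13 + 3/16)/16) = 1/((3/16)*(211/16)) = 1/(633/256) = 256/633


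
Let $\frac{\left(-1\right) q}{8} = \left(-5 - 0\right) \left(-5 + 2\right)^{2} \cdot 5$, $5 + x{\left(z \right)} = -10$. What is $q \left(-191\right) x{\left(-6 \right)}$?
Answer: $5157000$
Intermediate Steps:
$x{\left(z \right)} = -15$ ($x{\left(z \right)} = -5 - 10 = -15$)
$q = 1800$ ($q = - 8 \left(-5 - 0\right) \left(-5 + 2\right)^{2} \cdot 5 = - 8 \left(-5 + 0\right) \left(-3\right)^{2} \cdot 5 = - 8 \left(-5\right) 9 \cdot 5 = - 8 \left(\left(-45\right) 5\right) = \left(-8\right) \left(-225\right) = 1800$)
$q \left(-191\right) x{\left(-6 \right)} = 1800 \left(-191\right) \left(-15\right) = \left(-343800\right) \left(-15\right) = 5157000$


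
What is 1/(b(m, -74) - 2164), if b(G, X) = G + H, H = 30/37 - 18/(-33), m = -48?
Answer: -407/899732 ≈ -0.00045236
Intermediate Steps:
H = 552/407 (H = 30*(1/37) - 18*(-1/33) = 30/37 + 6/11 = 552/407 ≈ 1.3563)
b(G, X) = 552/407 + G (b(G, X) = G + 552/407 = 552/407 + G)
1/(b(m, -74) - 2164) = 1/((552/407 - 48) - 2164) = 1/(-18984/407 - 2164) = 1/(-899732/407) = -407/899732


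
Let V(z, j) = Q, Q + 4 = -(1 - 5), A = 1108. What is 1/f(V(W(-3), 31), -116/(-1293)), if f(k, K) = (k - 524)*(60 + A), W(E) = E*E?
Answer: -1/612032 ≈ -1.6339e-6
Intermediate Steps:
W(E) = E²
Q = 0 (Q = -4 - (1 - 5) = -4 - 1*(-4) = -4 + 4 = 0)
V(z, j) = 0
f(k, K) = -612032 + 1168*k (f(k, K) = (k - 524)*(60 + 1108) = (-524 + k)*1168 = -612032 + 1168*k)
1/f(V(W(-3), 31), -116/(-1293)) = 1/(-612032 + 1168*0) = 1/(-612032 + 0) = 1/(-612032) = -1/612032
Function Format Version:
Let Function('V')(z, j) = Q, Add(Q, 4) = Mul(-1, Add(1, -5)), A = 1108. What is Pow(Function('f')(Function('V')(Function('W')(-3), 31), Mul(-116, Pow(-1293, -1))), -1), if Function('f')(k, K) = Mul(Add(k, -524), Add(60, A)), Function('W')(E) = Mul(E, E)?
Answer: Rational(-1, 612032) ≈ -1.6339e-6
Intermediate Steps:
Function('W')(E) = Pow(E, 2)
Q = 0 (Q = Add(-4, Mul(-1, Add(1, -5))) = Add(-4, Mul(-1, -4)) = Add(-4, 4) = 0)
Function('V')(z, j) = 0
Function('f')(k, K) = Add(-612032, Mul(1168, k)) (Function('f')(k, K) = Mul(Add(k, -524), Add(60, 1108)) = Mul(Add(-524, k), 1168) = Add(-612032, Mul(1168, k)))
Pow(Function('f')(Function('V')(Function('W')(-3), 31), Mul(-116, Pow(-1293, -1))), -1) = Pow(Add(-612032, Mul(1168, 0)), -1) = Pow(Add(-612032, 0), -1) = Pow(-612032, -1) = Rational(-1, 612032)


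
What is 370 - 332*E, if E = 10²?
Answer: -32830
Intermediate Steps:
E = 100
370 - 332*E = 370 - 332*100 = 370 - 33200 = -32830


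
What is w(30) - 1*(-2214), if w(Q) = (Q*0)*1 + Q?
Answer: 2244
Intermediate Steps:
w(Q) = Q (w(Q) = 0*1 + Q = 0 + Q = Q)
w(30) - 1*(-2214) = 30 - 1*(-2214) = 30 + 2214 = 2244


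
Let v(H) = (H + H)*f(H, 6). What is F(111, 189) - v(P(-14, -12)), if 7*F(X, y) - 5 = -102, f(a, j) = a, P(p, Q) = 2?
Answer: -153/7 ≈ -21.857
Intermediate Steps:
F(X, y) = -97/7 (F(X, y) = 5/7 + (⅐)*(-102) = 5/7 - 102/7 = -97/7)
v(H) = 2*H² (v(H) = (H + H)*H = (2*H)*H = 2*H²)
F(111, 189) - v(P(-14, -12)) = -97/7 - 2*2² = -97/7 - 2*4 = -97/7 - 1*8 = -97/7 - 8 = -153/7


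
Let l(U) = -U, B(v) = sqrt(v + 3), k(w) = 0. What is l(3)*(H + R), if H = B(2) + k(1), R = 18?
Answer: -54 - 3*sqrt(5) ≈ -60.708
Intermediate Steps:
B(v) = sqrt(3 + v)
H = sqrt(5) (H = sqrt(3 + 2) + 0 = sqrt(5) + 0 = sqrt(5) ≈ 2.2361)
l(3)*(H + R) = (-1*3)*(sqrt(5) + 18) = -3*(18 + sqrt(5)) = -54 - 3*sqrt(5)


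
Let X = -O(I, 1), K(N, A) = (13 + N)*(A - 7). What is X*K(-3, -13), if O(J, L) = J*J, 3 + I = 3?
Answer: 0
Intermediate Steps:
I = 0 (I = -3 + 3 = 0)
O(J, L) = J**2
K(N, A) = (-7 + A)*(13 + N) (K(N, A) = (13 + N)*(-7 + A) = (-7 + A)*(13 + N))
X = 0 (X = -1*0**2 = -1*0 = 0)
X*K(-3, -13) = 0*(-91 - 7*(-3) + 13*(-13) - 13*(-3)) = 0*(-91 + 21 - 169 + 39) = 0*(-200) = 0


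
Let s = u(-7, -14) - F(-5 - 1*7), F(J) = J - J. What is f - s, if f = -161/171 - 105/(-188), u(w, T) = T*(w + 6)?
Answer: -462385/32148 ≈ -14.383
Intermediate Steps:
u(w, T) = T*(6 + w)
F(J) = 0
f = -12313/32148 (f = -161*1/171 - 105*(-1/188) = -161/171 + 105/188 = -12313/32148 ≈ -0.38301)
s = 14 (s = -14*(6 - 7) - 1*0 = -14*(-1) + 0 = 14 + 0 = 14)
f - s = -12313/32148 - 1*14 = -12313/32148 - 14 = -462385/32148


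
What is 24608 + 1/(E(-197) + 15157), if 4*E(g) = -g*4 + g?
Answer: 1506477156/61219 ≈ 24608.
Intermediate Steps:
E(g) = -3*g/4 (E(g) = (-g*4 + g)/4 = (-4*g + g)/4 = (-3*g)/4 = -3*g/4)
24608 + 1/(E(-197) + 15157) = 24608 + 1/(-3/4*(-197) + 15157) = 24608 + 1/(591/4 + 15157) = 24608 + 1/(61219/4) = 24608 + 4/61219 = 1506477156/61219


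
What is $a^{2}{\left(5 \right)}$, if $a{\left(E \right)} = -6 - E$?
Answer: $121$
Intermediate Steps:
$a^{2}{\left(5 \right)} = \left(-6 - 5\right)^{2} = \left(-11\right)^{2} = 121$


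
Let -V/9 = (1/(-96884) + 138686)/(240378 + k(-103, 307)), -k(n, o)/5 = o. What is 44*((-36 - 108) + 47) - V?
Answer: -98640870235009/23140065212 ≈ -4262.8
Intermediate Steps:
k(n, o) = -5*o
V = -120928089807/23140065212 (V = -9*(1/(-96884) + 138686)/(240378 - 5*307) = -9*(-1/96884 + 138686)/(240378 - 1535) = -120928089807/(96884*238843) = -9*13436454423/23140065212 = -120928089807/23140065212 ≈ -5.2259)
44*((-36 - 108) + 47) - V = 44*((-36 - 108) + 47) - 1*(-120928089807/23140065212) = 44*(-144 + 47) + 120928089807/23140065212 = 44*(-97) + 120928089807/23140065212 = -4268 + 120928089807/23140065212 = -98640870235009/23140065212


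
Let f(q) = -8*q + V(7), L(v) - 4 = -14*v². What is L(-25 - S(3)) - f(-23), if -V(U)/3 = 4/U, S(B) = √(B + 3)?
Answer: -63086/7 - 700*√6 ≈ -10727.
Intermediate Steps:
S(B) = √(3 + B)
V(U) = -12/U
L(v) = 4 - 14*v²
f(q) = -12/7 - 8*q (f(q) = -8*q - 12/7 = -12/7 - 8*q)
L(-25 - S(3)) - f(-23) = (4 - 14*(-25 - √(3 + 3))²) - (-12/7 - 8*(-23)) = (4 - 14*(-25 - √6)²) - (-12/7 + 184) = (4 - 14*(-25 - √6)²) - 1*1276/7 = (4 - 14*(-25 - √6)²) - 1276/7 = -1248/7 - 14*(-25 - √6)²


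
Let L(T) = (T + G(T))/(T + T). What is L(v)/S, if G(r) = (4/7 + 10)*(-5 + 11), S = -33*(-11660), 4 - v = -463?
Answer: 3713/2515691640 ≈ 1.4759e-6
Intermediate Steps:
v = 467 (v = 4 - 1*(-463) = 4 + 463 = 467)
S = 384780
G(r) = 444/7 (G(r) = (4*(1/7) + 10)*6 = (4/7 + 10)*6 = (74/7)*6 = 444/7)
L(T) = (444/7 + T)/(2*T) (L(T) = (T + 444/7)/(T + T) = (444/7 + T)/((2*T)) = (444/7 + T)*(1/(2*T)) = (444/7 + T)/(2*T))
L(v)/S = ((1/14)*(444 + 7*467)/467)/384780 = ((1/14)*(1/467)*(444 + 3269))*(1/384780) = ((1/14)*(1/467)*3713)*(1/384780) = (3713/6538)*(1/384780) = 3713/2515691640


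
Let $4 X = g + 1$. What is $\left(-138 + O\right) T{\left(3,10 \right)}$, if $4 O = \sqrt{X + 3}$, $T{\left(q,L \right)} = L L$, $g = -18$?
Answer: $-13800 + \frac{25 i \sqrt{5}}{2} \approx -13800.0 + 27.951 i$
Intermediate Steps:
$X = - \frac{17}{4}$ ($X = \frac{-18 + 1}{4} = \frac{1}{4} \left(-17\right) = - \frac{17}{4} \approx -4.25$)
$T{\left(q,L \right)} = L^{2}$
$O = \frac{i \sqrt{5}}{8}$ ($O = \frac{\sqrt{- \frac{17}{4} + 3}}{4} = \frac{\sqrt{- \frac{5}{4}}}{4} = \frac{\frac{1}{2} i \sqrt{5}}{4} = \frac{i \sqrt{5}}{8} \approx 0.27951 i$)
$\left(-138 + O\right) T{\left(3,10 \right)} = \left(-138 + \frac{i \sqrt{5}}{8}\right) 10^{2} = \left(-138 + \frac{i \sqrt{5}}{8}\right) 100 = -13800 + \frac{25 i \sqrt{5}}{2}$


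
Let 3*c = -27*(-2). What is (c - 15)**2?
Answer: 9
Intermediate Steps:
c = 18 (c = (-27*(-2))/3 = (1/3)*54 = 18)
(c - 15)**2 = (18 - 15)**2 = 3**2 = 9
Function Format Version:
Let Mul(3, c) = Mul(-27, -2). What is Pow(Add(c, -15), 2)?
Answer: 9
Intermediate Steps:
c = 18 (c = Mul(Rational(1, 3), Mul(-27, -2)) = Mul(Rational(1, 3), 54) = 18)
Pow(Add(c, -15), 2) = Pow(Add(18, -15), 2) = Pow(3, 2) = 9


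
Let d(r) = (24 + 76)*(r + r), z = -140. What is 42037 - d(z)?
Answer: 70037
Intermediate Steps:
d(r) = 200*r (d(r) = 100*(2*r) = 200*r)
42037 - d(z) = 42037 - 200*(-140) = 42037 - 1*(-28000) = 42037 + 28000 = 70037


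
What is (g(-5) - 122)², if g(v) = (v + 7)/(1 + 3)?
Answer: 59049/4 ≈ 14762.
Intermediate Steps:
g(v) = 7/4 + v/4 (g(v) = (7 + v)/4 = (7 + v)*(¼) = 7/4 + v/4)
(g(-5) - 122)² = ((7/4 + (¼)*(-5)) - 122)² = ((7/4 - 5/4) - 122)² = (½ - 122)² = (-243/2)² = 59049/4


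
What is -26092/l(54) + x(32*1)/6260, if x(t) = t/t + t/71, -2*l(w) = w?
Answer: 11596853101/12000420 ≈ 966.37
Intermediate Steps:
l(w) = -w/2
x(t) = 1 + t/71 (x(t) = 1 + t*(1/71) = 1 + t/71)
-26092/l(54) + x(32*1)/6260 = -26092/((-½*54)) + (1 + (32*1)/71)/6260 = -26092/(-27) + (1 + (1/71)*32)*(1/6260) = -26092*(-1/27) + (1 + 32/71)*(1/6260) = 26092/27 + (103/71)*(1/6260) = 26092/27 + 103/444460 = 11596853101/12000420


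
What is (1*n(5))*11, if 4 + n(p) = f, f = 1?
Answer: -33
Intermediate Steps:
n(p) = -3 (n(p) = -4 + 1 = -3)
(1*n(5))*11 = (1*(-3))*11 = -3*11 = -33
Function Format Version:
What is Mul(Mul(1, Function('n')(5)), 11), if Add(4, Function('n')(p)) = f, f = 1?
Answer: -33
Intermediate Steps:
Function('n')(p) = -3 (Function('n')(p) = Add(-4, 1) = -3)
Mul(Mul(1, Function('n')(5)), 11) = Mul(Mul(1, -3), 11) = Mul(-3, 11) = -33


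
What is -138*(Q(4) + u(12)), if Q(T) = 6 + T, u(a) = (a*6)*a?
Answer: -120612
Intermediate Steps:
u(a) = 6*a**2 (u(a) = (6*a)*a = 6*a**2)
-138*(Q(4) + u(12)) = -138*((6 + 4) + 6*12**2) = -138*(10 + 6*144) = -138*(10 + 864) = -138*874 = -120612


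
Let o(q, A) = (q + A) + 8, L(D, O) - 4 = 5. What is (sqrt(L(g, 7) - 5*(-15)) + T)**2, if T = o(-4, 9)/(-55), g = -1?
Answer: 254269/3025 - 52*sqrt(21)/55 ≈ 79.723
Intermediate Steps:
L(D, O) = 9 (L(D, O) = 4 + 5 = 9)
o(q, A) = 8 + A + q (o(q, A) = (A + q) + 8 = 8 + A + q)
T = -13/55 (T = (8 + 9 - 4)/(-55) = 13*(-1/55) = -13/55 ≈ -0.23636)
(sqrt(L(g, 7) - 5*(-15)) + T)**2 = (sqrt(9 - 5*(-15)) - 13/55)**2 = (sqrt(9 + 75) - 13/55)**2 = (sqrt(84) - 13/55)**2 = (2*sqrt(21) - 13/55)**2 = (-13/55 + 2*sqrt(21))**2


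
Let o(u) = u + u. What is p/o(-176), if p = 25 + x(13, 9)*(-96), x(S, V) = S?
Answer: 1223/352 ≈ 3.4744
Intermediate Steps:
o(u) = 2*u
p = -1223 (p = 25 + 13*(-96) = 25 - 1248 = -1223)
p/o(-176) = -1223/(2*(-176)) = -1223/(-352) = -1223*(-1/352) = 1223/352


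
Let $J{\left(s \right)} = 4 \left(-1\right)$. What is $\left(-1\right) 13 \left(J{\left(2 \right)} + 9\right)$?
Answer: $-65$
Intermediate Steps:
$J{\left(s \right)} = -4$
$\left(-1\right) 13 \left(J{\left(2 \right)} + 9\right) = \left(-1\right) 13 \left(-4 + 9\right) = \left(-13\right) 5 = -65$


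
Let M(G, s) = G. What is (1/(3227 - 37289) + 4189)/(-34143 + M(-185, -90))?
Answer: -142685717/1169280336 ≈ -0.12203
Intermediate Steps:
(1/(3227 - 37289) + 4189)/(-34143 + M(-185, -90)) = (1/(3227 - 37289) + 4189)/(-34143 - 185) = (1/(-34062) + 4189)/(-34328) = (-1/34062 + 4189)*(-1/34328) = (142685717/34062)*(-1/34328) = -142685717/1169280336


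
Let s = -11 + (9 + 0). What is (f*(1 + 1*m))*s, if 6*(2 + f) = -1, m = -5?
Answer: -52/3 ≈ -17.333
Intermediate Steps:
f = -13/6 (f = -2 + (⅙)*(-1) = -2 - ⅙ = -13/6 ≈ -2.1667)
s = -2 (s = -11 + 9 = -2)
(f*(1 + 1*m))*s = -13*(1 + 1*(-5))/6*(-2) = -13*(1 - 5)/6*(-2) = -13/6*(-4)*(-2) = (26/3)*(-2) = -52/3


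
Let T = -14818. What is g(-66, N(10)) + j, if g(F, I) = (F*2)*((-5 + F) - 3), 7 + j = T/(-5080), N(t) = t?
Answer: 24800349/2540 ≈ 9763.9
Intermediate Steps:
j = -10371/2540 (j = -7 - 14818/(-5080) = -7 - 14818*(-1/5080) = -7 + 7409/2540 = -10371/2540 ≈ -4.0831)
g(F, I) = 2*F*(-8 + F) (g(F, I) = (2*F)*(-8 + F) = 2*F*(-8 + F))
g(-66, N(10)) + j = 2*(-66)*(-8 - 66) - 10371/2540 = 2*(-66)*(-74) - 10371/2540 = 9768 - 10371/2540 = 24800349/2540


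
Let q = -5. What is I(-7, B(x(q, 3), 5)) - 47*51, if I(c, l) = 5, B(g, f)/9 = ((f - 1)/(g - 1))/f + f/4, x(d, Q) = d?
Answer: -2392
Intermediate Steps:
B(g, f) = 9*f/4 + 9*(-1 + f)/(f*(-1 + g)) (B(g, f) = 9*(((f - 1)/(g - 1))/f + f/4) = 9*(((-1 + f)/(-1 + g))/f + f*(¼)) = 9*(((-1 + f)/(-1 + g))/f + f/4) = 9*((-1 + f)/(f*(-1 + g)) + f/4) = 9*(f/4 + (-1 + f)/(f*(-1 + g))) = 9*f/4 + 9*(-1 + f)/(f*(-1 + g)))
I(-7, B(x(q, 3), 5)) - 47*51 = 5 - 47*51 = 5 - 2397 = -2392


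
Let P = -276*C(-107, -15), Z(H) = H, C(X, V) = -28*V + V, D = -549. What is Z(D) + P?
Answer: -112329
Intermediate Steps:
C(X, V) = -27*V
P = -111780 (P = -(-7452)*(-15) = -276*405 = -111780)
Z(D) + P = -549 - 111780 = -112329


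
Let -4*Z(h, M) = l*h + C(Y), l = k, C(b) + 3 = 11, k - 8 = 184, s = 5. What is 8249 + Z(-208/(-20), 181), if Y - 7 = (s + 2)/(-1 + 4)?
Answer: 38739/5 ≈ 7747.8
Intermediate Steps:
Y = 28/3 (Y = 7 + (5 + 2)/(-1 + 4) = 7 + 7/3 = 28/3 ≈ 9.3333)
k = 192 (k = 8 + 184 = 192)
C(b) = 8 (C(b) = -3 + 11 = 8)
l = 192
Z(h, M) = -2 - 48*h (Z(h, M) = -(192*h + 8)/4 = -(8 + 192*h)/4 = -2 - 48*h)
8249 + Z(-208/(-20), 181) = 8249 + (-2 - (-9984)/(-20)) = 8249 + (-2 - (-9984)*(-1)/20) = 8249 + (-2 - 48*52/5) = 8249 + (-2 - 2496/5) = 8249 - 2506/5 = 38739/5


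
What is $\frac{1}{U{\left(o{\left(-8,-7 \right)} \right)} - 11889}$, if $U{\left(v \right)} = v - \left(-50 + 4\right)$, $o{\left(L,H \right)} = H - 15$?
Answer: $- \frac{1}{11865} \approx -8.4282 \cdot 10^{-5}$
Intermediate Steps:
$o{\left(L,H \right)} = -15 + H$
$U{\left(v \right)} = 46 + v$ ($U{\left(v \right)} = v - -46 = v + 46 = 46 + v$)
$\frac{1}{U{\left(o{\left(-8,-7 \right)} \right)} - 11889} = \frac{1}{\left(46 - 22\right) - 11889} = \frac{1}{24 - 11889} = \frac{1}{-11865} = - \frac{1}{11865}$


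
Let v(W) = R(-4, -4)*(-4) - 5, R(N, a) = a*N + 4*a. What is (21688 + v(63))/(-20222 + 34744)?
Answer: 21683/14522 ≈ 1.4931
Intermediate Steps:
R(N, a) = 4*a + N*a (R(N, a) = N*a + 4*a = 4*a + N*a)
v(W) = -5 (v(W) = -4*(4 - 4)*(-4) - 5 = -4*0*(-4) - 5 = 0*(-4) - 5 = 0 - 5 = -5)
(21688 + v(63))/(-20222 + 34744) = (21688 - 5)/(-20222 + 34744) = 21683/14522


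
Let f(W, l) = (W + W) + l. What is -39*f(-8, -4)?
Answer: 780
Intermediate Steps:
f(W, l) = l + 2*W (f(W, l) = 2*W + l = l + 2*W)
-39*f(-8, -4) = -39*(-4 + 2*(-8)) = -39*(-4 - 16) = -39*(-20) = 780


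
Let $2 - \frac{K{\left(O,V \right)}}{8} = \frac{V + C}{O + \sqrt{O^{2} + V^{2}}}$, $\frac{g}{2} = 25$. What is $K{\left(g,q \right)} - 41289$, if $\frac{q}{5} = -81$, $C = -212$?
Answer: $- \frac{270802025}{6561} + \frac{4936 \sqrt{6661}}{32805} \approx -41262.0$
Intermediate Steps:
$g = 50$ ($g = 2 \cdot 25 = 50$)
$q = -405$ ($q = 5 \left(-81\right) = -405$)
$K{\left(O,V \right)} = 16 - \frac{8 \left(-212 + V\right)}{O + \sqrt{O^{2} + V^{2}}}$ ($K{\left(O,V \right)} = 16 - 8 \frac{V - 212}{O + \sqrt{O^{2} + V^{2}}} = 16 - 8 \frac{-212 + V}{O + \sqrt{O^{2} + V^{2}}} = 16 - \frac{8 \left(-212 + V\right)}{O + \sqrt{O^{2} + V^{2}}}$)
$K{\left(g,q \right)} - 41289 = \frac{8 \left(212 - -405 + 2 \cdot 50 + 2 \sqrt{50^{2} + \left(-405\right)^{2}}\right)}{50 + \sqrt{50^{2} + \left(-405\right)^{2}}} - 41289 = \frac{8 \left(212 + 405 + 100 + 2 \sqrt{2500 + 164025}\right)}{50 + \sqrt{2500 + 164025}} - 41289 = \frac{8 \left(212 + 405 + 100 + 2 \sqrt{166525}\right)}{50 + \sqrt{166525}} - 41289 = \frac{8 \left(212 + 405 + 100 + 2 \cdot 5 \sqrt{6661}\right)}{50 + 5 \sqrt{6661}} - 41289 = \frac{8 \left(212 + 405 + 100 + 10 \sqrt{6661}\right)}{50 + 5 \sqrt{6661}} - 41289 = \frac{8 \left(717 + 10 \sqrt{6661}\right)}{50 + 5 \sqrt{6661}} - 41289 = -41289 + \frac{8 \left(717 + 10 \sqrt{6661}\right)}{50 + 5 \sqrt{6661}}$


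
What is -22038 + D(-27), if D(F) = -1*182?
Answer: -22220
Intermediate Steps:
D(F) = -182
-22038 + D(-27) = -22038 - 182 = -22220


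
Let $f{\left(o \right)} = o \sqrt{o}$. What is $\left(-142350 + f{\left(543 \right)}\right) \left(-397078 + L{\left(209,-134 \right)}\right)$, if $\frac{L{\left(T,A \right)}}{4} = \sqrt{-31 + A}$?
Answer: $6 \left(47450 - 181 \sqrt{543}\right) \left(198539 - 2 i \sqrt{165}\right) \approx 5.15 \cdot 10^{10} - 6.6639 \cdot 10^{6} i$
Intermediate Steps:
$f{\left(o \right)} = o^{\frac{3}{2}}$
$L{\left(T,A \right)} = 4 \sqrt{-31 + A}$
$\left(-142350 + f{\left(543 \right)}\right) \left(-397078 + L{\left(209,-134 \right)}\right) = \left(-142350 + 543^{\frac{3}{2}}\right) \left(-397078 + 4 \sqrt{-31 - 134}\right) = \left(-142350 + 543 \sqrt{543}\right) \left(-397078 + 4 \sqrt{-165}\right) = \left(-142350 + 543 \sqrt{543}\right) \left(-397078 + 4 i \sqrt{165}\right) = \left(-397078 + 4 i \sqrt{165}\right) \left(-142350 + 543 \sqrt{543}\right)$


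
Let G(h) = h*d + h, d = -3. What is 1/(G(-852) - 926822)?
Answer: -1/925118 ≈ -1.0809e-6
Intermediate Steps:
G(h) = -2*h (G(h) = h*(-3) + h = -3*h + h = -2*h)
1/(G(-852) - 926822) = 1/(-2*(-852) - 926822) = 1/(1704 - 926822) = 1/(-925118) = -1/925118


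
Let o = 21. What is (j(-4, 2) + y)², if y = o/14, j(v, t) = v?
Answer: 25/4 ≈ 6.2500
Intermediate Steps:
y = 3/2 (y = 21/14 = 21*(1/14) = 3/2 ≈ 1.5000)
(j(-4, 2) + y)² = (-4 + 3/2)² = (-5/2)² = 25/4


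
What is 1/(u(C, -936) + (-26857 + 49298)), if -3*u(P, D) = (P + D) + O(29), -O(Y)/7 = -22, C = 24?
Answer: 3/68081 ≈ 4.4065e-5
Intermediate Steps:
O(Y) = 154 (O(Y) = -7*(-22) = 154)
u(P, D) = -154/3 - D/3 - P/3 (u(P, D) = -((P + D) + 154)/3 = -((D + P) + 154)/3 = -(154 + D + P)/3 = -154/3 - D/3 - P/3)
1/(u(C, -936) + (-26857 + 49298)) = 1/((-154/3 - ⅓*(-936) - ⅓*24) + (-26857 + 49298)) = 1/((-154/3 + 312 - 8) + 22441) = 1/(758/3 + 22441) = 1/(68081/3) = 3/68081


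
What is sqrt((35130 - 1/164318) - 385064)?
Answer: I*sqrt(78085617907654)/14938 ≈ 591.55*I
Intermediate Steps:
sqrt((35130 - 1/164318) - 385064) = sqrt(5772491339/164318 - 385064) = sqrt(-57500455013/164318) = I*sqrt(78085617907654)/14938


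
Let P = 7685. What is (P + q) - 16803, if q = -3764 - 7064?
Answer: -19946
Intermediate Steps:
q = -10828
(P + q) - 16803 = (7685 - 10828) - 16803 = -3143 - 16803 = -19946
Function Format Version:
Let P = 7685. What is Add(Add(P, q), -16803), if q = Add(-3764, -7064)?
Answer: -19946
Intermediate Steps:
q = -10828
Add(Add(P, q), -16803) = Add(Add(7685, -10828), -16803) = Add(-3143, -16803) = -19946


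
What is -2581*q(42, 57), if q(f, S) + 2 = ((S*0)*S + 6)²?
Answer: -87754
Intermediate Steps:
q(f, S) = 34 (q(f, S) = -2 + ((S*0)*S + 6)² = -2 + (0*S + 6)² = -2 + (0 + 6)² = -2 + 6² = -2 + 36 = 34)
-2581*q(42, 57) = -2581*34 = -87754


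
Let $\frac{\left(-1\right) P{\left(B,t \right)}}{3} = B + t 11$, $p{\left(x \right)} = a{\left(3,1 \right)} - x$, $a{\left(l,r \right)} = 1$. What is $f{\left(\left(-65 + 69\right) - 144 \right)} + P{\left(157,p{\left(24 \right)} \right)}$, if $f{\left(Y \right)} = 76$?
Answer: $364$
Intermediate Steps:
$p{\left(x \right)} = 1 - x$
$P{\left(B,t \right)} = - 33 t - 3 B$ ($P{\left(B,t \right)} = - 3 \left(B + t 11\right) = - 3 \left(B + 11 t\right) = - 33 t - 3 B$)
$f{\left(\left(-65 + 69\right) - 144 \right)} + P{\left(157,p{\left(24 \right)} \right)} = 76 - \left(471 + 33 \left(1 - 24\right)\right) = 76 - -288 = 76 + \left(759 - 471\right) = 76 + 288 = 364$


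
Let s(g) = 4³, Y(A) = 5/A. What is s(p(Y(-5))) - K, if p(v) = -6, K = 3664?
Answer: -3600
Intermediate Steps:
s(g) = 64
s(p(Y(-5))) - K = 64 - 1*3664 = 64 - 3664 = -3600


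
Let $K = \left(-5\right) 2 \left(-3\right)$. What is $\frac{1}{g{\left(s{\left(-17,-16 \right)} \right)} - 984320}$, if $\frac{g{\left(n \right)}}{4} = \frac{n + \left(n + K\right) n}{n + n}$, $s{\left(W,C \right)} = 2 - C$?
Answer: $- \frac{1}{984222} \approx -1.016 \cdot 10^{-6}$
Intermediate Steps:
$K = 30$ ($K = \left(-10\right) \left(-3\right) = 30$)
$g{\left(n \right)} = \frac{2 \left(n + n \left(30 + n\right)\right)}{n}$ ($g{\left(n \right)} = 4 \frac{n + \left(n + 30\right) n}{n + n} = 4 \frac{n + \left(30 + n\right) n}{2 n} = 4 \left(n + n \left(30 + n\right)\right) \frac{1}{2 n} = 4 \frac{n + n \left(30 + n\right)}{2 n} = \frac{2 \left(n + n \left(30 + n\right)\right)}{n}$)
$\frac{1}{g{\left(s{\left(-17,-16 \right)} \right)} - 984320} = \frac{1}{\left(62 + 2 \left(2 - -16\right)\right) - 984320} = \frac{1}{\left(62 + 2 \left(2 + 16\right)\right) - 984320} = \frac{1}{\left(62 + 2 \cdot 18\right) - 984320} = \frac{1}{\left(62 + 36\right) - 984320} = \frac{1}{98 - 984320} = \frac{1}{-984222} = - \frac{1}{984222}$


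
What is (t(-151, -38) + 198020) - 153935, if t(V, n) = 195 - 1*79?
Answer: 44201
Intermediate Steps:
t(V, n) = 116 (t(V, n) = 195 - 79 = 116)
(t(-151, -38) + 198020) - 153935 = (116 + 198020) - 153935 = 198136 - 153935 = 44201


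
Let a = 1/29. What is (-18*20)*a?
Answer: -360/29 ≈ -12.414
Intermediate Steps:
a = 1/29 ≈ 0.034483
(-18*20)*a = -18*20*(1/29) = -360*1/29 = -360/29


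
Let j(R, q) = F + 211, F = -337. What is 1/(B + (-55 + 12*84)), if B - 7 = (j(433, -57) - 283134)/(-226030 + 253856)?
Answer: 13913/13214850 ≈ 0.0010528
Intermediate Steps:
j(R, q) = -126 (j(R, q) = -337 + 211 = -126)
B = -44239/13913 (B = 7 + (-126 - 283134)/(-226030 + 253856) = 7 - 283260/27826 = 7 - 283260*1/27826 = 7 - 141630/13913 = -44239/13913 ≈ -3.1797)
1/(B + (-55 + 12*84)) = 1/(-44239/13913 + (-55 + 12*84)) = 1/(-44239/13913 + (-55 + 1008)) = 1/(-44239/13913 + 953) = 1/(13214850/13913) = 13913/13214850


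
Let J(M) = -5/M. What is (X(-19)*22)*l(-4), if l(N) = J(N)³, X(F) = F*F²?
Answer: -9431125/32 ≈ -2.9472e+5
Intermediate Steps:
X(F) = F³
l(N) = -125/N³ (l(N) = (-5/N)³ = -125/N³)
(X(-19)*22)*l(-4) = ((-19)³*22)*(-125/(-4)³) = (-6859*22)*(-125*(-1/64)) = -150898*125/64 = -9431125/32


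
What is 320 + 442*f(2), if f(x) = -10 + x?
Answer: -3216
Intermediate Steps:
320 + 442*f(2) = 320 + 442*(-10 + 2) = 320 + 442*(-8) = 320 - 3536 = -3216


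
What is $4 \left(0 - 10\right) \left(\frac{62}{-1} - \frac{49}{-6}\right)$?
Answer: $\frac{6460}{3} \approx 2153.3$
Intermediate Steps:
$4 \left(0 - 10\right) \left(\frac{62}{-1} - \frac{49}{-6}\right) = 4 \left(0 - 10\right) \left(62 \left(-1\right) - - \frac{49}{6}\right) = 4 \left(-10\right) \left(-62 + \frac{49}{6}\right) = \left(-40\right) \left(- \frac{323}{6}\right) = \frac{6460}{3}$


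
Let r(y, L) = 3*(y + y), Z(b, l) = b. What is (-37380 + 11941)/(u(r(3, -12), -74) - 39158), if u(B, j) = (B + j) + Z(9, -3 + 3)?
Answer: 25439/39205 ≈ 0.64887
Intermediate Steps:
r(y, L) = 6*y (r(y, L) = 3*(2*y) = 6*y)
u(B, j) = 9 + B + j (u(B, j) = (B + j) + 9 = 9 + B + j)
(-37380 + 11941)/(u(r(3, -12), -74) - 39158) = (-37380 + 11941)/((9 + 6*3 - 74) - 39158) = -25439/((9 + 18 - 74) - 39158) = -25439/(-47 - 39158) = -25439/(-39205) = -25439*(-1/39205) = 25439/39205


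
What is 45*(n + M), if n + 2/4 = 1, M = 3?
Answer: 315/2 ≈ 157.50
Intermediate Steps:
n = 1/2 (n = -1/2 + 1 = 1/2 ≈ 0.50000)
45*(n + M) = 45*(1/2 + 3) = 45*(7/2) = 315/2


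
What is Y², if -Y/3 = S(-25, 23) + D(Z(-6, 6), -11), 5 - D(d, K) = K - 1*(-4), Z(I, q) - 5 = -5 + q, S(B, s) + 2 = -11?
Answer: 9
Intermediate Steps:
S(B, s) = -13 (S(B, s) = -2 - 11 = -13)
Z(I, q) = q (Z(I, q) = 5 + (-5 + q) = q)
D(d, K) = 1 - K (D(d, K) = 5 - (K - 1*(-4)) = 5 - (K + 4) = 5 - (4 + K) = 5 + (-4 - K) = 1 - K)
Y = 3 (Y = -3*(-13 + (1 - 1*(-11))) = -3*(-13 + (1 + 11)) = -3*(-13 + 12) = -3*(-1) = 3)
Y² = 3² = 9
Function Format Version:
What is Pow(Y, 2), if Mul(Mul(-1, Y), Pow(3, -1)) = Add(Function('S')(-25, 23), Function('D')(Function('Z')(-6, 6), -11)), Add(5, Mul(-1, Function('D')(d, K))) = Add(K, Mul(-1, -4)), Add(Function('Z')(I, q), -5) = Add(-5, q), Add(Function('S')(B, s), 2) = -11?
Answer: 9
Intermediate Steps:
Function('S')(B, s) = -13 (Function('S')(B, s) = Add(-2, -11) = -13)
Function('Z')(I, q) = q (Function('Z')(I, q) = Add(5, Add(-5, q)) = q)
Function('D')(d, K) = Add(1, Mul(-1, K)) (Function('D')(d, K) = Add(5, Mul(-1, Add(K, Mul(-1, -4)))) = Add(5, Mul(-1, Add(K, 4))) = Add(5, Mul(-1, Add(4, K))) = Add(5, Add(-4, Mul(-1, K))) = Add(1, Mul(-1, K)))
Y = 3 (Y = Mul(-3, Add(-13, Add(1, Mul(-1, -11)))) = Mul(-3, Add(-13, Add(1, 11))) = Mul(-3, Add(-13, 12)) = Mul(-3, -1) = 3)
Pow(Y, 2) = Pow(3, 2) = 9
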